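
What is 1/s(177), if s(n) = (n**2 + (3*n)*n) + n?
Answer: 1/125493 ≈ 7.9686e-6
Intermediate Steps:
s(n) = n + 4*n**2 (s(n) = (n**2 + 3*n**2) + n = 4*n**2 + n = n + 4*n**2)
1/s(177) = 1/(177*(1 + 4*177)) = 1/(177*(1 + 708)) = 1/(177*709) = 1/125493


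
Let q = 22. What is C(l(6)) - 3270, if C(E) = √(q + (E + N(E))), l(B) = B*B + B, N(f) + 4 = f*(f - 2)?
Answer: -3270 + 2*√435 ≈ -3228.3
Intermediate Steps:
N(f) = -4 + f*(-2 + f) (N(f) = -4 + f*(f - 2) = -4 + f*(-2 + f))
l(B) = B + B² (l(B) = B² + B = B + B²)
C(E) = √(18 + E² - E) (C(E) = √(22 + (E + (-4 + E² - 2*E))) = √(22 + (-4 + E² - E)) = √(18 + E² - E))
C(l(6)) - 3270 = √(18 + (6*(1 + 6))² - 6*(1 + 6)) - 3270 = √(18 + (6*7)² - 6*7) - 3270 = √(18 + 42² - 1*42) - 3270 = √(18 + 1764 - 42) - 3270 = √1740 - 3270 = 2*√435 - 3270 = -3270 + 2*√435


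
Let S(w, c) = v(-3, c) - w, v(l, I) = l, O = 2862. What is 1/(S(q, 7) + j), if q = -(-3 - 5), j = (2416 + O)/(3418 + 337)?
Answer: -3755/36027 ≈ -0.10423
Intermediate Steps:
j = 5278/3755 (j = (2416 + 2862)/(3418 + 337) = 5278/3755 ≈ 1.4056)
q = 8 (q = -1*(-8) = 8)
S(w, c) = -3 - w
1/(S(q, 7) + j) = 1/((-3 - 1*8) + 5278/3755) = 1/((-3 - 8) + 5278/3755) = 1/(-11 + 5278/3755) = 1/(-36027/3755) = -3755/36027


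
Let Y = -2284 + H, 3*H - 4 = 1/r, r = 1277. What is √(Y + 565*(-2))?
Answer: 5*I*√222605363/1277 ≈ 58.418*I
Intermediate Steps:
H = 1703/1277 (H = 4/3 + (⅓)/1277 = 4/3 + (⅓)*(1/1277) = 4/3 + 1/3831 = 1703/1277 ≈ 1.3336)
Y = -2914965/1277 (Y = -2284 + 1703/1277 = -2914965/1277 ≈ -2282.7)
√(Y + 565*(-2)) = √(-2914965/1277 + 565*(-2)) = √(-2914965/1277 - 1130) = √(-4357975/1277) = 5*I*√222605363/1277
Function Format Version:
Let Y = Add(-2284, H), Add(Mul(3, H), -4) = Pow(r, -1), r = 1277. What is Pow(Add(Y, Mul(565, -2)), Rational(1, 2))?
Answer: Mul(Rational(5, 1277), I, Pow(222605363, Rational(1, 2))) ≈ Mul(58.418, I)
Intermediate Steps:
H = Rational(1703, 1277) (H = Add(Rational(4, 3), Mul(Rational(1, 3), Pow(1277, -1))) = Add(Rational(4, 3), Mul(Rational(1, 3), Rational(1, 1277))) = Add(Rational(4, 3), Rational(1, 3831)) = Rational(1703, 1277) ≈ 1.3336)
Y = Rational(-2914965, 1277) (Y = Add(-2284, Rational(1703, 1277)) = Rational(-2914965, 1277) ≈ -2282.7)
Pow(Add(Y, Mul(565, -2)), Rational(1, 2)) = Pow(Add(Rational(-2914965, 1277), Mul(565, -2)), Rational(1, 2)) = Pow(Add(Rational(-2914965, 1277), -1130), Rational(1, 2)) = Pow(Rational(-4357975, 1277), Rational(1, 2)) = Mul(Rational(5, 1277), I, Pow(222605363, Rational(1, 2)))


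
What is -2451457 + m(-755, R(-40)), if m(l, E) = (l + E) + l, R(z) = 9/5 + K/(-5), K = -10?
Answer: -12264816/5 ≈ -2.4530e+6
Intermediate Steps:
R(z) = 19/5 (R(z) = 9/5 - 10/(-5) = 9*(⅕) - 10*(-⅕) = 9/5 + 2 = 19/5)
m(l, E) = E + 2*l (m(l, E) = (E + l) + l = E + 2*l)
-2451457 + m(-755, R(-40)) = -2451457 + (19/5 + 2*(-755)) = -2451457 + (19/5 - 1510) = -2451457 - 7531/5 = -12264816/5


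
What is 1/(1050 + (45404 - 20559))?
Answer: 1/25895 ≈ 3.8617e-5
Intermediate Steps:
1/(1050 + (45404 - 20559)) = 1/(1050 + 24845) = 1/25895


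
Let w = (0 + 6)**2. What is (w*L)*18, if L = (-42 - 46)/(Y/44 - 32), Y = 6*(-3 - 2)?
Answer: 1254528/719 ≈ 1744.8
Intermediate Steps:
Y = -30 (Y = 6*(-5) = -30)
w = 36 (w = 6**2 = 36)
L = 1936/719 (L = (-42 - 46)/(-30/44 - 32) = -88/(-30*1/44 - 32) = -88/(-15/22 - 32) = -88/(-719/22) = -88*(-22/719) = 1936/719 ≈ 2.6926)
(w*L)*18 = (36*(1936/719))*18 = (69696/719)*18 = 1254528/719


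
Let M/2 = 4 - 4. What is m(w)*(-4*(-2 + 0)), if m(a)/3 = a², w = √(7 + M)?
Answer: 168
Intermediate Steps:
M = 0 (M = 2*(4 - 4) = 2*0 = 0)
w = √7 (w = √(7 + 0) = √7 ≈ 2.6458)
m(a) = 3*a²
m(w)*(-4*(-2 + 0)) = (3*(√7)²)*(-4*(-2 + 0)) = (3*7)*(-4*(-2)) = 21*8 = 168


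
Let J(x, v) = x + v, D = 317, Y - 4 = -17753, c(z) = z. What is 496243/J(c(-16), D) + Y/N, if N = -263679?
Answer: 130854200446/79367379 ≈ 1648.7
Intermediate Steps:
Y = -17749 (Y = 4 - 17753 = -17749)
J(x, v) = v + x
496243/J(c(-16), D) + Y/N = 496243/(317 - 16) - 17749/(-263679) = 496243/301 - 17749*(-1/263679) = 496243*(1/301) + 17749/263679 = 496243/301 + 17749/263679 = 130854200446/79367379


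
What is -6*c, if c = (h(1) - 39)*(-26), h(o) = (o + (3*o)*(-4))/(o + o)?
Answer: -6942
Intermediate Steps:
h(o) = -11/2 (h(o) = (o - 12*o)/((2*o)) = (-11*o)*(1/(2*o)) = -11/2)
c = 1157 (c = (-11/2 - 39)*(-26) = -89/2*(-26) = 1157)
-6*c = -6*1157 = -6942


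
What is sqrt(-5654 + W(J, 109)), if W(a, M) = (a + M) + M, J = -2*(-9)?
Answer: 3*I*sqrt(602) ≈ 73.607*I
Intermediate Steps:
J = 18
W(a, M) = a + 2*M (W(a, M) = (M + a) + M = a + 2*M)
sqrt(-5654 + W(J, 109)) = sqrt(-5654 + (18 + 2*109)) = sqrt(-5654 + (18 + 218)) = sqrt(-5654 + 236) = sqrt(-5418) = 3*I*sqrt(602)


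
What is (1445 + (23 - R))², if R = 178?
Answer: 1664100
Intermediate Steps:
(1445 + (23 - R))² = (1445 + (23 - 1*178))² = (1445 + (23 - 178))² = (1445 - 155)² = 1290² = 1664100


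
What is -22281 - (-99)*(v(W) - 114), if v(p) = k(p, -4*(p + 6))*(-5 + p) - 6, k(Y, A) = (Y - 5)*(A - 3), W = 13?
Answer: -534705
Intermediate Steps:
k(Y, A) = (-5 + Y)*(-3 + A)
v(p) = -6 + (-5 + p)*(135 + 17*p + p*(-24 - 4*p)) (v(p) = (15 - (-20)*(p + 6) - 3*p + (-4*(p + 6))*p)*(-5 + p) - 6 = (15 - (-20)*(6 + p) - 3*p + (-4*(6 + p))*p)*(-5 + p) - 6 = (15 - 5*(-24 - 4*p) - 3*p + (-24 - 4*p)*p)*(-5 + p) - 6 = (15 + (120 + 20*p) - 3*p + p*(-24 - 4*p))*(-5 + p) - 6 = (135 + 17*p + p*(-24 - 4*p))*(-5 + p) - 6 = (-5 + p)*(135 + 17*p + p*(-24 - 4*p)) - 6 = -6 + (-5 + p)*(135 + 17*p + p*(-24 - 4*p)))
-22281 - (-99)*(v(W) - 114) = -22281 - (-99)*((-681 - 4*13³ + 13*13² + 170*13) - 114) = -22281 - (-99)*((-681 - 4*2197 + 13*169 + 2210) - 114) = -22281 - (-99)*((-681 - 8788 + 2197 + 2210) - 114) = -22281 - (-99)*(-5062 - 114) = -22281 - (-99)*(-5176) = -22281 - 1*512424 = -22281 - 512424 = -534705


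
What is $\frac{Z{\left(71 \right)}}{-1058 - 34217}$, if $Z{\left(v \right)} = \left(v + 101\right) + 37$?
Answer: $- \frac{209}{35275} \approx -0.0059249$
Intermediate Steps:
$Z{\left(v \right)} = 138 + v$ ($Z{\left(v \right)} = \left(101 + v\right) + 37 = 138 + v$)
$\frac{Z{\left(71 \right)}}{-1058 - 34217} = \frac{138 + 71}{-1058 - 34217} = \frac{209}{-1058 - 34217} = \frac{209}{-35275} = 209 \left(- \frac{1}{35275}\right) = - \frac{209}{35275}$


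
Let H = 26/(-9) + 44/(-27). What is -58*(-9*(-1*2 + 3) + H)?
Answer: 21170/27 ≈ 784.07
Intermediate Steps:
H = -122/27 (H = 26*(-⅑) + 44*(-1/27) = -26/9 - 44/27 = -122/27 ≈ -4.5185)
-58*(-9*(-1*2 + 3) + H) = -58*(-9*(-1*2 + 3) - 122/27) = -58*(-9*(-2 + 3) - 122/27) = -58*(-9*1 - 122/27) = -58*(-9 - 122/27) = -58*(-365/27) = 21170/27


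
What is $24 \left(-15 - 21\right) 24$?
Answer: $-20736$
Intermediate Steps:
$24 \left(-15 - 21\right) 24 = 24 \left(-36\right) 24 = \left(-864\right) 24 = -20736$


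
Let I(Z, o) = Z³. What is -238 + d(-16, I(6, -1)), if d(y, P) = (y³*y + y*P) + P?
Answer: 62058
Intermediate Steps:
d(y, P) = P + y⁴ + P*y (d(y, P) = (y⁴ + P*y) + P = P + y⁴ + P*y)
-238 + d(-16, I(6, -1)) = -238 + (6³ + (-16)⁴ + 6³*(-16)) = -238 + (216 + 65536 + 216*(-16)) = -238 + (216 + 65536 - 3456) = -238 + 62296 = 62058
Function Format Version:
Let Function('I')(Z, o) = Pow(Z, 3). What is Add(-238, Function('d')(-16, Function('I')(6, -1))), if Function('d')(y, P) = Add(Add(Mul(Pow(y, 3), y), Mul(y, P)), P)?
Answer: 62058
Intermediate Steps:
Function('d')(y, P) = Add(P, Pow(y, 4), Mul(P, y)) (Function('d')(y, P) = Add(Add(Pow(y, 4), Mul(P, y)), P) = Add(P, Pow(y, 4), Mul(P, y)))
Add(-238, Function('d')(-16, Function('I')(6, -1))) = Add(-238, Add(Pow(6, 3), Pow(-16, 4), Mul(Pow(6, 3), -16))) = Add(-238, Add(216, 65536, Mul(216, -16))) = Add(-238, Add(216, 65536, -3456)) = Add(-238, 62296) = 62058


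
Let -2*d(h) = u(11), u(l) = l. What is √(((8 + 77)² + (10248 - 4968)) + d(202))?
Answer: √49998/2 ≈ 111.80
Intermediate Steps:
d(h) = -11/2 (d(h) = -½*11 = -11/2)
√(((8 + 77)² + (10248 - 4968)) + d(202)) = √(((8 + 77)² + (10248 - 4968)) - 11/2) = √((85² + 5280) - 11/2) = √((7225 + 5280) - 11/2) = √(12505 - 11/2) = √(24999/2) = √49998/2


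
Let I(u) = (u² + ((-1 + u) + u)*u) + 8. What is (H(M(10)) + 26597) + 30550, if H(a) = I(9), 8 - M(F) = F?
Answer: 57389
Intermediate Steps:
M(F) = 8 - F
I(u) = 8 + u² + u*(-1 + 2*u) (I(u) = (u² + (-1 + 2*u)*u) + 8 = (u² + u*(-1 + 2*u)) + 8 = 8 + u² + u*(-1 + 2*u))
H(a) = 242 (H(a) = 8 - 1*9 + 3*9² = 8 - 9 + 3*81 = 8 - 9 + 243 = 242)
(H(M(10)) + 26597) + 30550 = (242 + 26597) + 30550 = 26839 + 30550 = 57389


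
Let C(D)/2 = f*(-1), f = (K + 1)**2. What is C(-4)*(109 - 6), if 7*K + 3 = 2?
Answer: -7416/49 ≈ -151.35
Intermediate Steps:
K = -1/7 (K = -3/7 + (1/7)*2 = -3/7 + 2/7 = -1/7 ≈ -0.14286)
f = 36/49 (f = (-1/7 + 1)**2 = (6/7)**2 = 36/49 ≈ 0.73469)
C(D) = -72/49 (C(D) = 2*((36/49)*(-1)) = 2*(-36/49) = -72/49)
C(-4)*(109 - 6) = -72*(109 - 6)/49 = -72/49*103 = -7416/49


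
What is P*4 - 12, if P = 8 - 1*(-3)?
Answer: 32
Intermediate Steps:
P = 11 (P = 8 + 3 = 11)
P*4 - 12 = 11*4 - 12 = 44 - 12 = 32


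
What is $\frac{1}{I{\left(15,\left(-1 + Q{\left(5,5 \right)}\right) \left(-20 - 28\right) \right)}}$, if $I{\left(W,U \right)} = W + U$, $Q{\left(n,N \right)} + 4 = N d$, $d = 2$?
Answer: $- \frac{1}{225} \approx -0.0044444$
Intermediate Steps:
$Q{\left(n,N \right)} = -4 + 2 N$ ($Q{\left(n,N \right)} = -4 + N 2 = -4 + 2 N$)
$I{\left(W,U \right)} = U + W$
$\frac{1}{I{\left(15,\left(-1 + Q{\left(5,5 \right)}\right) \left(-20 - 28\right) \right)}} = \frac{1}{\left(-1 + \left(-4 + 2 \cdot 5\right)\right) \left(-20 - 28\right) + 15} = \frac{1}{\left(-1 + \left(-4 + 10\right)\right) \left(-48\right) + 15} = \frac{1}{\left(-1 + 6\right) \left(-48\right) + 15} = \frac{1}{5 \left(-48\right) + 15} = \frac{1}{-240 + 15} = \frac{1}{-225} = - \frac{1}{225}$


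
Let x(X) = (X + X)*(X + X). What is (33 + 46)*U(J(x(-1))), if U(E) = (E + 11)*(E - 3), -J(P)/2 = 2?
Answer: -3871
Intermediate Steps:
x(X) = 4*X**2 (x(X) = (2*X)*(2*X) = 4*X**2)
J(P) = -4 (J(P) = -2*2 = -4)
U(E) = (-3 + E)*(11 + E) (U(E) = (11 + E)*(-3 + E) = (-3 + E)*(11 + E))
(33 + 46)*U(J(x(-1))) = (33 + 46)*(-33 + (-4)**2 + 8*(-4)) = 79*(-33 + 16 - 32) = 79*(-49) = -3871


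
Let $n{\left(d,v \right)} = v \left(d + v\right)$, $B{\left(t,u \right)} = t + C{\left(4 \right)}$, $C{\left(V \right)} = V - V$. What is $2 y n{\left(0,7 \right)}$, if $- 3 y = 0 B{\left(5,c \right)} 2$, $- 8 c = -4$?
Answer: $0$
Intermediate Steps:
$c = \frac{1}{2}$ ($c = \left(- \frac{1}{8}\right) \left(-4\right) = \frac{1}{2} \approx 0.5$)
$C{\left(V \right)} = 0$
$B{\left(t,u \right)} = t$ ($B{\left(t,u \right)} = t + 0 = t$)
$y = 0$ ($y = - \frac{0 \cdot 5 \cdot 2}{3} = - \frac{0 \cdot 2}{3} = \left(- \frac{1}{3}\right) 0 = 0$)
$2 y n{\left(0,7 \right)} = 2 \cdot 0 \cdot 7 \left(0 + 7\right) = 0 \cdot 7 \cdot 7 = 0 \cdot 49 = 0$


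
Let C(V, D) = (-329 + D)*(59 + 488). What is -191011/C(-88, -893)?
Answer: 191011/668434 ≈ 0.28576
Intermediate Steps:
C(V, D) = -179963 + 547*D (C(V, D) = (-329 + D)*547 = -179963 + 547*D)
-191011/C(-88, -893) = -191011/(-179963 + 547*(-893)) = -191011/(-179963 - 488471) = -191011/(-668434) = -191011*(-1/668434) = 191011/668434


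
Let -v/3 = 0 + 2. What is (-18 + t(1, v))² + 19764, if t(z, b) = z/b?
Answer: 723385/36 ≈ 20094.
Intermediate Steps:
v = -6 (v = -3*(0 + 2) = -3*2 = -6)
(-18 + t(1, v))² + 19764 = (-18 + 1/(-6))² + 19764 = (-18 + 1*(-⅙))² + 19764 = (-18 - ⅙)² + 19764 = (-109/6)² + 19764 = 11881/36 + 19764 = 723385/36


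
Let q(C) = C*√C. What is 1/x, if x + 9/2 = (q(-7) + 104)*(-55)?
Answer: -22898/135229901 - 1540*I*√7/135229901 ≈ -0.00016933 - 3.013e-5*I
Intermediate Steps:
q(C) = C^(3/2)
x = -11449/2 + 385*I*√7 (x = -9/2 + ((-7)^(3/2) + 104)*(-55) = -9/2 + (-7*I*√7 + 104)*(-55) = -9/2 + (104 - 7*I*√7)*(-55) = -9/2 + (-5720 + 385*I*√7) = -11449/2 + 385*I*√7 ≈ -5724.5 + 1018.6*I)
1/x = 1/(-11449/2 + 385*I*√7)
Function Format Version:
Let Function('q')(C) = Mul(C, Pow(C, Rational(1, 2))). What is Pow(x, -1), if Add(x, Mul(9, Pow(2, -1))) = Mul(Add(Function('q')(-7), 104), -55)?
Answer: Add(Rational(-22898, 135229901), Mul(Rational(-1540, 135229901), I, Pow(7, Rational(1, 2)))) ≈ Add(-0.00016933, Mul(-3.0130e-5, I))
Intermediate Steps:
Function('q')(C) = Pow(C, Rational(3, 2))
x = Add(Rational(-11449, 2), Mul(385, I, Pow(7, Rational(1, 2)))) (x = Add(Rational(-9, 2), Mul(Add(Pow(-7, Rational(3, 2)), 104), -55)) = Add(Rational(-9, 2), Mul(Add(Mul(-7, I, Pow(7, Rational(1, 2))), 104), -55)) = Add(Rational(-9, 2), Mul(Add(104, Mul(-7, I, Pow(7, Rational(1, 2)))), -55)) = Add(Rational(-9, 2), Add(-5720, Mul(385, I, Pow(7, Rational(1, 2))))) = Add(Rational(-11449, 2), Mul(385, I, Pow(7, Rational(1, 2)))) ≈ Add(-5724.5, Mul(1018.6, I)))
Pow(x, -1) = Pow(Add(Rational(-11449, 2), Mul(385, I, Pow(7, Rational(1, 2)))), -1)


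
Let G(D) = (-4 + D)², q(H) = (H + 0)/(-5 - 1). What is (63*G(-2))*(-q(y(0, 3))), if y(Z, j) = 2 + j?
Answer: 1890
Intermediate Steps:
q(H) = -H/6 (q(H) = H/(-6) = H*(-⅙) = -H/6)
(63*G(-2))*(-q(y(0, 3))) = (63*(-4 - 2)²)*(-(-1)*(2 + 3)/6) = (63*(-6)²)*(-(-1)*5/6) = (63*36)*(-1*(-⅚)) = 2268*(⅚) = 1890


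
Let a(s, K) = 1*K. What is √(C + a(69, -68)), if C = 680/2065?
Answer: 2*I*√2885631/413 ≈ 8.2262*I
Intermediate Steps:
a(s, K) = K
C = 136/413 (C = 680*(1/2065) = 136/413 ≈ 0.32930)
√(C + a(69, -68)) = √(136/413 - 68) = √(-27948/413) = 2*I*√2885631/413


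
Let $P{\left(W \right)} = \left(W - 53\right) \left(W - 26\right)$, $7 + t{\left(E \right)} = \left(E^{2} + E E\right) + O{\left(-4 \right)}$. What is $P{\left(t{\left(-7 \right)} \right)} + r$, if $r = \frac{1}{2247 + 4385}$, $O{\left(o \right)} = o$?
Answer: $\frac{13754769}{6632} \approx 2074.0$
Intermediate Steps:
$t{\left(E \right)} = -11 + 2 E^{2}$ ($t{\left(E \right)} = -7 - \left(4 - E^{2} - E E\right) = -7 + \left(\left(E^{2} + E^{2}\right) - 4\right) = -7 + \left(2 E^{2} - 4\right) = -7 + \left(-4 + 2 E^{2}\right) = -11 + 2 E^{2}$)
$r = \frac{1}{6632} \approx 0.00015078$
$P{\left(W \right)} = \left(-53 + W\right) \left(-26 + W\right)$
$P{\left(t{\left(-7 \right)} \right)} + r = \left(1378 + \left(-11 + 2 \left(-7\right)^{2}\right)^{2} - 79 \left(-11 + 2 \left(-7\right)^{2}\right)\right) + \frac{1}{6632} = \left(1378 + \left(-11 + 2 \cdot 49\right)^{2} - 79 \left(-11 + 2 \cdot 49\right)\right) + \frac{1}{6632} = \left(1378 + \left(-11 + 98\right)^{2} - 79 \left(-11 + 98\right)\right) + \frac{1}{6632} = \left(1378 + 87^{2} - 6873\right) + \frac{1}{6632} = \left(1378 + 7569 - 6873\right) + \frac{1}{6632} = 2074 + \frac{1}{6632} = \frac{13754769}{6632}$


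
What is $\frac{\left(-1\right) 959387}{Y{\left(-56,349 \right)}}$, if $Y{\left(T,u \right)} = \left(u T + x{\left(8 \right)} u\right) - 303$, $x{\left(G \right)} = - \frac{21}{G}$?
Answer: $\frac{7675096}{166105} \approx 46.206$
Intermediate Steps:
$Y{\left(T,u \right)} = -303 - \frac{21 u}{8} + T u$ ($Y{\left(T,u \right)} = \left(u T + - \frac{21}{8} u\right) - 303 = \left(T u + \left(-21\right) \frac{1}{8} u\right) - 303 = \left(T u - \frac{21 u}{8}\right) - 303 = \left(- \frac{21 u}{8} + T u\right) - 303 = -303 - \frac{21 u}{8} + T u$)
$\frac{\left(-1\right) 959387}{Y{\left(-56,349 \right)}} = \frac{\left(-1\right) 959387}{-303 - \frac{7329}{8} - 19544} = - \frac{959387}{-303 - \frac{7329}{8} - 19544} = - \frac{959387}{- \frac{166105}{8}} = \left(-959387\right) \left(- \frac{8}{166105}\right) = \frac{7675096}{166105}$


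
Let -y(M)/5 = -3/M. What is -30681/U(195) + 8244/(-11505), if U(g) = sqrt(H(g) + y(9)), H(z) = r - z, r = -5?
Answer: -2748/3835 + 4383*I*sqrt(1785)/85 ≈ -0.71656 + 2178.6*I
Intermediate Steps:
H(z) = -5 - z
y(M) = 15/M (y(M) = -(-15)/M = 15/M)
U(g) = sqrt(-10/3 - g) (U(g) = sqrt((-5 - g) + 15/9) = sqrt((-5 - g) + 15*(1/9)) = sqrt((-5 - g) + 5/3) = sqrt(-10/3 - g))
-30681/U(195) + 8244/(-11505) = -30681*3/sqrt(-30 - 9*195) + 8244/(-11505) = -30681*3/sqrt(-30 - 1755) + 8244*(-1/11505) = -30681*(-I*sqrt(1785)/595) - 2748/3835 = -(-4383)*I*sqrt(1785)/85 - 2748/3835 = 4383*I*sqrt(1785)/85 - 2748/3835 = -2748/3835 + 4383*I*sqrt(1785)/85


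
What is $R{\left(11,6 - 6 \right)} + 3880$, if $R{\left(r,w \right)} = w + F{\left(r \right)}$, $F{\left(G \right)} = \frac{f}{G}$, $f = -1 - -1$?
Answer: $3880$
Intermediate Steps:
$f = 0$ ($f = -1 + 1 = 0$)
$F{\left(G \right)} = 0$ ($F{\left(G \right)} = \frac{0}{G} = 0$)
$R{\left(r,w \right)} = w$ ($R{\left(r,w \right)} = w + 0 = w$)
$R{\left(11,6 - 6 \right)} + 3880 = \left(6 - 6\right) + 3880 = 0 + 3880 = 3880$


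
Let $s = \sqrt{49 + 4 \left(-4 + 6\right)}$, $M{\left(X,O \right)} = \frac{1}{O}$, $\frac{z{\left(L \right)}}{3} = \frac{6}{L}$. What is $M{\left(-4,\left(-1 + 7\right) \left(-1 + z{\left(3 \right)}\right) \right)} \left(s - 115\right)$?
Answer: $- \frac{23}{6} + \frac{\sqrt{57}}{30} \approx -3.5817$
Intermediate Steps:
$z{\left(L \right)} = \frac{18}{L}$ ($z{\left(L \right)} = 3 \frac{6}{L} = \frac{18}{L}$)
$s = \sqrt{57}$ ($s = \sqrt{49 + 4 \cdot 2} = \sqrt{49 + 8} = \sqrt{57} \approx 7.5498$)
$M{\left(-4,\left(-1 + 7\right) \left(-1 + z{\left(3 \right)}\right) \right)} \left(s - 115\right) = \frac{\sqrt{57} - 115}{\left(-1 + 7\right) \left(-1 + \frac{18}{3}\right)} = \frac{-115 + \sqrt{57}}{6 \left(-1 + 18 \cdot \frac{1}{3}\right)} = \frac{-115 + \sqrt{57}}{6 \left(-1 + 6\right)} = \frac{-115 + \sqrt{57}}{6 \cdot 5} = \frac{-115 + \sqrt{57}}{30} = - \frac{23}{6} + \frac{\sqrt{57}}{30}$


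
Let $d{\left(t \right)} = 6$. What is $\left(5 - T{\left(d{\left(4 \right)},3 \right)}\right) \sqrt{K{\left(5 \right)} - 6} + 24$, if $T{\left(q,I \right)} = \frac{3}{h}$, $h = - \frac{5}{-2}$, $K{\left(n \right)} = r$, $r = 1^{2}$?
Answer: $24 + \frac{19 i \sqrt{5}}{5} \approx 24.0 + 8.4971 i$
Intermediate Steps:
$r = 1$
$K{\left(n \right)} = 1$
$h = \frac{5}{2}$ ($h = \left(-5\right) \left(- \frac{1}{2}\right) = \frac{5}{2} \approx 2.5$)
$T{\left(q,I \right)} = \frac{6}{5}$ ($T{\left(q,I \right)} = \frac{3}{\frac{5}{2}} = 3 \cdot \frac{2}{5} = \frac{6}{5}$)
$\left(5 - T{\left(d{\left(4 \right)},3 \right)}\right) \sqrt{K{\left(5 \right)} - 6} + 24 = \left(5 - \frac{6}{5}\right) \sqrt{1 - 6} + 24 = \left(5 - \frac{6}{5}\right) \sqrt{-5} + 24 = \frac{19 i \sqrt{5}}{5} + 24 = 24 + \frac{19 i \sqrt{5}}{5}$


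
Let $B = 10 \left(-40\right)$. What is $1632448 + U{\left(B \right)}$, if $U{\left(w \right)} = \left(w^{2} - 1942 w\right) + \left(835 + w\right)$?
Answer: $2569683$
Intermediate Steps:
$B = -400$
$U{\left(w \right)} = 835 + w^{2} - 1941 w$
$1632448 + U{\left(B \right)} = 1632448 + \left(835 + \left(-400\right)^{2} - -776400\right) = 1632448 + \left(835 + 160000 + 776400\right) = 1632448 + 937235 = 2569683$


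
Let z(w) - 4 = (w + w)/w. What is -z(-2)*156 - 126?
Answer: -1062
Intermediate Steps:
z(w) = 6 (z(w) = 4 + (w + w)/w = 4 + (2*w)/w = 4 + 2 = 6)
-z(-2)*156 - 126 = -1*6*156 - 126 = -6*156 - 126 = -936 - 126 = -1062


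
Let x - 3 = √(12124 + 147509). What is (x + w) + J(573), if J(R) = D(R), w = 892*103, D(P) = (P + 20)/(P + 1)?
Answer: 52739139/574 + 3*√17737 ≈ 92280.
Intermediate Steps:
x = 3 + 3*√17737 (x = 3 + √(12124 + 147509) = 3 + √159633 = 3 + 3*√17737 ≈ 402.54)
D(P) = (20 + P)/(1 + P)
w = 91876
J(R) = (20 + R)/(1 + R)
(x + w) + J(573) = ((3 + 3*√17737) + 91876) + (20 + 573)/(1 + 573) = (91879 + 3*√17737) + 593/574 = 52739139/574 + 3*√17737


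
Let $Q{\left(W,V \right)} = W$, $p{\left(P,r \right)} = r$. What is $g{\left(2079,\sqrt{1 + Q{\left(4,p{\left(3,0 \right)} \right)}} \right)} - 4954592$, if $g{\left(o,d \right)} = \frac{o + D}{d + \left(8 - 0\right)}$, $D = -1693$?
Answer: $- \frac{292317840}{59} - \frac{386 \sqrt{5}}{59} \approx -4.9546 \cdot 10^{6}$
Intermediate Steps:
$g{\left(o,d \right)} = \frac{-1693 + o}{8 + d}$ ($g{\left(o,d \right)} = \frac{o - 1693}{d + \left(8 - 0\right)} = \frac{-1693 + o}{d + \left(8 + 0\right)} = \frac{-1693 + o}{d + 8} = \frac{-1693 + o}{8 + d}$)
$g{\left(2079,\sqrt{1 + Q{\left(4,p{\left(3,0 \right)} \right)}} \right)} - 4954592 = \frac{-1693 + 2079}{8 + \sqrt{1 + 4}} - 4954592 = \frac{1}{8 + \sqrt{5}} \cdot 386 - 4954592 = \frac{386}{8 + \sqrt{5}} - 4954592 = -4954592 + \frac{386}{8 + \sqrt{5}}$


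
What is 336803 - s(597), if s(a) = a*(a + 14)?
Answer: -27964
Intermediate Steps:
s(a) = a*(14 + a)
336803 - s(597) = 336803 - 597*(14 + 597) = 336803 - 597*611 = 336803 - 1*364767 = 336803 - 364767 = -27964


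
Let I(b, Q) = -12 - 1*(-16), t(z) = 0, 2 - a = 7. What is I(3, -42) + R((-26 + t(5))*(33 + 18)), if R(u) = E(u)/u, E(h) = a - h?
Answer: 3983/1326 ≈ 3.0038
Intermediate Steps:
a = -5 (a = 2 - 1*7 = 2 - 7 = -5)
E(h) = -5 - h
I(b, Q) = 4 (I(b, Q) = -12 + 16 = 4)
R(u) = (-5 - u)/u
I(3, -42) + R((-26 + t(5))*(33 + 18)) = 4 + (-5 - (-26 + 0)*(33 + 18))/(((-26 + 0)*(33 + 18))) = 4 + (-5 - (-26)*51)/((-26*51)) = 4 + (-5 - 1*(-1326))/(-1326) = 4 - (-5 + 1326)/1326 = 4 - 1/1326*1321 = 4 - 1321/1326 = 3983/1326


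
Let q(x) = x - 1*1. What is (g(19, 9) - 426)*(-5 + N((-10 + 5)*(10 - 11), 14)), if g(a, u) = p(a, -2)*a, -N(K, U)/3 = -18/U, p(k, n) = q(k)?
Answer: 96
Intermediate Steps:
q(x) = -1 + x (q(x) = x - 1 = -1 + x)
p(k, n) = -1 + k
N(K, U) = 54/U (N(K, U) = -(-54)/U = 54/U)
g(a, u) = a*(-1 + a) (g(a, u) = (-1 + a)*a = a*(-1 + a))
(g(19, 9) - 426)*(-5 + N((-10 + 5)*(10 - 11), 14)) = (19*(-1 + 19) - 426)*(-5 + 54/14) = (19*18 - 426)*(-5 + 54*(1/14)) = (342 - 426)*(-5 + 27/7) = -84*(-8/7) = 96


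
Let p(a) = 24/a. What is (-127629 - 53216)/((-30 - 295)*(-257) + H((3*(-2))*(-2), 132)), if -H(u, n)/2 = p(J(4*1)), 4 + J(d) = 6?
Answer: -180845/83501 ≈ -2.1658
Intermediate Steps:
J(d) = 2 (J(d) = -4 + 6 = 2)
H(u, n) = -24 (H(u, n) = -48/2 = -2*12 = -24)
(-127629 - 53216)/((-30 - 295)*(-257) + H((3*(-2))*(-2), 132)) = (-127629 - 53216)/((-30 - 295)*(-257) - 24) = -180845/(-325*(-257) - 24) = -180845/(83525 - 24) = -180845/83501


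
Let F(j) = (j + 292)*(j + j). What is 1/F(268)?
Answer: 1/300160 ≈ 3.3316e-6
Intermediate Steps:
F(j) = 2*j*(292 + j) (F(j) = (292 + j)*(2*j) = 2*j*(292 + j))
1/F(268) = 1/(2*268*(292 + 268)) = 1/(2*268*560) = 1/300160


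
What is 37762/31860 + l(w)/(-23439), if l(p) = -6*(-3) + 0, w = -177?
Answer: 147421673/124461090 ≈ 1.1845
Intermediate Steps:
l(p) = 18 (l(p) = 18 + 0 = 18)
37762/31860 + l(w)/(-23439) = 37762/31860 + 18/(-23439) = 37762*(1/31860) + 18*(-1/23439) = 18881/15930 - 6/7813 = 147421673/124461090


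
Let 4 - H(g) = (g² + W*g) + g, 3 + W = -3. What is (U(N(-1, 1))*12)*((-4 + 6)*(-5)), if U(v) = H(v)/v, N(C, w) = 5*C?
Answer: -1104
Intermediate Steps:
W = -6 (W = -3 - 3 = -6)
H(g) = 4 - g² + 5*g (H(g) = 4 - ((g² - 6*g) + g) = 4 - (g² - 5*g) = 4 + (-g² + 5*g) = 4 - g² + 5*g)
U(v) = (4 - v² + 5*v)/v
(U(N(-1, 1))*12)*((-4 + 6)*(-5)) = ((5 - 5*(-1) + 4/((5*(-1))))*12)*((-4 + 6)*(-5)) = ((5 - 1*(-5) + 4/(-5))*12)*(2*(-5)) = ((5 + 5 + 4*(-⅕))*12)*(-10) = ((5 + 5 - ⅘)*12)*(-10) = ((46/5)*12)*(-10) = (552/5)*(-10) = -1104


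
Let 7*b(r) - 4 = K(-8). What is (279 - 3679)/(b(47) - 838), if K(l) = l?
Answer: 2380/587 ≈ 4.0545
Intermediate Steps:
b(r) = -4/7 (b(r) = 4/7 + (⅐)*(-8) = 4/7 - 8/7 = -4/7)
(279 - 3679)/(b(47) - 838) = (279 - 3679)/(-4/7 - 838) = -3400/(-5870/7) = -3400*(-7/5870) = 2380/587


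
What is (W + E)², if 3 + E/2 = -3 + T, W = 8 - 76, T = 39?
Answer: 4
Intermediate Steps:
W = -68
E = 66 (E = -6 + 2*(-3 + 39) = -6 + 2*36 = -6 + 72 = 66)
(W + E)² = (-68 + 66)² = (-2)² = 4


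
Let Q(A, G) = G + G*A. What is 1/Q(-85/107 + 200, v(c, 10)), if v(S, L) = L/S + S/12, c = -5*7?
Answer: -4494/2881259 ≈ -0.0015597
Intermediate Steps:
c = -35
v(S, L) = S/12 + L/S (v(S, L) = L/S + S*(1/12) = L/S + S/12 = S/12 + L/S)
Q(A, G) = G + A*G
1/Q(-85/107 + 200, v(c, 10)) = 1/(((1/12)*(-35) + 10/(-35))*(1 + (-85/107 + 200))) = 1/((-35/12 + 10*(-1/35))*(1 + (-85*1/107 + 200))) = 1/((-35/12 - 2/7)*(1 + (-85/107 + 200))) = 1/(-269*(1 + 21315/107)/84) = 1/(-269/84*21422/107) = 1/(-2881259/4494) = -4494/2881259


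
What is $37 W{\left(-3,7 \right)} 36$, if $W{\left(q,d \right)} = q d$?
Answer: $-27972$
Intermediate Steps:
$W{\left(q,d \right)} = d q$
$37 W{\left(-3,7 \right)} 36 = 37 \cdot 7 \left(-3\right) 36 = 37 \left(-21\right) 36 = \left(-777\right) 36 = -27972$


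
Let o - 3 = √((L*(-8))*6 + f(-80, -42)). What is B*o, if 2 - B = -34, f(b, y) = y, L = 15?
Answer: 108 + 36*I*√762 ≈ 108.0 + 993.76*I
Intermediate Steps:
o = 3 + I*√762 (o = 3 + √((15*(-8))*6 - 42) = 3 + √(-120*6 - 42) = 3 + √(-720 - 42) = 3 + √(-762) = 3 + I*√762 ≈ 3.0 + 27.604*I)
B = 36 (B = 2 - 1*(-34) = 2 + 34 = 36)
B*o = 36*(3 + I*√762) = 108 + 36*I*√762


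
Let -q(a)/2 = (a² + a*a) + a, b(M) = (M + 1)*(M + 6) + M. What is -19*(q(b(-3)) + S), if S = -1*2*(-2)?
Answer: 5738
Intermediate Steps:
S = 4 (S = -2*(-2) = 4)
b(M) = M + (1 + M)*(6 + M) (b(M) = (1 + M)*(6 + M) + M = M + (1 + M)*(6 + M))
q(a) = -4*a² - 2*a (q(a) = -2*((a² + a*a) + a) = -2*((a² + a²) + a) = -2*(2*a² + a) = -2*(a + 2*a²) = -4*a² - 2*a)
-19*(q(b(-3)) + S) = -19*(-2*(6 + (-3)² + 8*(-3))*(1 + 2*(6 + (-3)² + 8*(-3))) + 4) = -19*(-2*(6 + 9 - 24)*(1 + 2*(6 + 9 - 24)) + 4) = -19*(-2*(-9)*(1 + 2*(-9)) + 4) = -19*(-2*(-9)*(1 - 18) + 4) = -19*(-2*(-9)*(-17) + 4) = -19*(-306 + 4) = -19*(-302) = 5738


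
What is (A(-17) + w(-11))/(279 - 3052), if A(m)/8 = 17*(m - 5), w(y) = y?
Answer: 3003/2773 ≈ 1.0829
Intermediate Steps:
A(m) = -680 + 136*m (A(m) = 8*(17*(m - 5)) = 8*(17*(-5 + m)) = 8*(-85 + 17*m) = -680 + 136*m)
(A(-17) + w(-11))/(279 - 3052) = ((-680 + 136*(-17)) - 11)/(279 - 3052) = ((-680 - 2312) - 11)/(-2773) = (-2992 - 11)*(-1/2773) = -3003*(-1/2773) = 3003/2773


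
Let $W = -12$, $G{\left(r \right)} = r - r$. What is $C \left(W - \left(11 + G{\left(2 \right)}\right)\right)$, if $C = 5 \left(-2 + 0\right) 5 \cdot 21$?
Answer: $24150$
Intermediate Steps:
$G{\left(r \right)} = 0$
$C = -1050$ ($C = 5 \left(-2\right) 5 \cdot 21 = \left(-10\right) 5 \cdot 21 = \left(-50\right) 21 = -1050$)
$C \left(W - \left(11 + G{\left(2 \right)}\right)\right) = - 1050 \left(-12 - 11\right) = \left(-1050\right) \left(-23\right) = 24150$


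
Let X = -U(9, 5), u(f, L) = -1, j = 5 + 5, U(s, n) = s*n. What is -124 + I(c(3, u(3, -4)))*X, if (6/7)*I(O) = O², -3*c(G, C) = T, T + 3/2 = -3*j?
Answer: -47297/8 ≈ -5912.1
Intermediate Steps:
U(s, n) = n*s
j = 10
T = -63/2 (T = -3/2 - 3*10 = -3/2 - 30 = -63/2 ≈ -31.500)
c(G, C) = 21/2 (c(G, C) = -⅓*(-63/2) = 21/2)
I(O) = 7*O²/6
X = -45 (X = -5*9 = -1*45 = -45)
-124 + I(c(3, u(3, -4)))*X = -124 + (7*(21/2)²/6)*(-45) = -124 + ((7/6)*(441/4))*(-45) = -124 + (1029/8)*(-45) = -124 - 46305/8 = -47297/8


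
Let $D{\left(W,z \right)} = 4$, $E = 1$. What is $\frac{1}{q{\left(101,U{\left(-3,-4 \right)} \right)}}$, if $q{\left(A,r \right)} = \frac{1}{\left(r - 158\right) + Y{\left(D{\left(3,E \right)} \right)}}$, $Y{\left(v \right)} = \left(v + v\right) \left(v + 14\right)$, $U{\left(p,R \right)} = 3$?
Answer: $-11$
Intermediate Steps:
$Y{\left(v \right)} = 2 v \left(14 + v\right)$
$q{\left(A,r \right)} = \frac{1}{-14 + r}$ ($q{\left(A,r \right)} = \frac{1}{\left(r - 158\right) + 2 \cdot 4 \left(14 + 4\right)} = \frac{1}{\left(-158 + r\right) + 2 \cdot 4 \cdot 18} = \frac{1}{\left(-158 + r\right) + 144} = \frac{1}{-14 + r}$)
$\frac{1}{q{\left(101,U{\left(-3,-4 \right)} \right)}} = \frac{1}{\frac{1}{-14 + 3}} = \frac{1}{\frac{1}{-11}} = \frac{1}{- \frac{1}{11}} = -11$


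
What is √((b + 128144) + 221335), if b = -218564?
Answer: √130915 ≈ 361.82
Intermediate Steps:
√((b + 128144) + 221335) = √((-218564 + 128144) + 221335) = √(-90420 + 221335) = √130915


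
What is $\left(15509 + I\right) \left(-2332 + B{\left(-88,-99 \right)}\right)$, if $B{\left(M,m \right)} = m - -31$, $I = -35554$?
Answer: $48108000$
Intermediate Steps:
$B{\left(M,m \right)} = 31 + m$ ($B{\left(M,m \right)} = m + 31 = 31 + m$)
$\left(15509 + I\right) \left(-2332 + B{\left(-88,-99 \right)}\right) = \left(15509 - 35554\right) \left(-2332 + \left(31 - 99\right)\right) = - 20045 \left(-2332 - 68\right) = \left(-20045\right) \left(-2400\right) = 48108000$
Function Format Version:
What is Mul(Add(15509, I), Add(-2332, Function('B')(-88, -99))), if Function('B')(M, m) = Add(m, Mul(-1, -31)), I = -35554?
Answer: 48108000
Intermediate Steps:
Function('B')(M, m) = Add(31, m) (Function('B')(M, m) = Add(m, 31) = Add(31, m))
Mul(Add(15509, I), Add(-2332, Function('B')(-88, -99))) = Mul(Add(15509, -35554), Add(-2332, Add(31, -99))) = Mul(-20045, Add(-2332, -68)) = Mul(-20045, -2400) = 48108000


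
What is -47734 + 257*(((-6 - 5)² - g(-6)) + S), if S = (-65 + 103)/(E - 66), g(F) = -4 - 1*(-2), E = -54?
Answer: -972263/60 ≈ -16204.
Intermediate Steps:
g(F) = -2 (g(F) = -4 + 2 = -2)
S = -19/60 (S = (-65 + 103)/(-54 - 66) = 38/(-120) = 38*(-1/120) = -19/60 ≈ -0.31667)
-47734 + 257*(((-6 - 5)² - g(-6)) + S) = -47734 + 257*(((-6 - 5)² - 1*(-2)) - 19/60) = -47734 + 257*(((-11)² + 2) - 19/60) = -47734 + 257*((121 + 2) - 19/60) = -47734 + 257*(123 - 19/60) = -47734 + 257*(7361/60) = -47734 + 1891777/60 = -972263/60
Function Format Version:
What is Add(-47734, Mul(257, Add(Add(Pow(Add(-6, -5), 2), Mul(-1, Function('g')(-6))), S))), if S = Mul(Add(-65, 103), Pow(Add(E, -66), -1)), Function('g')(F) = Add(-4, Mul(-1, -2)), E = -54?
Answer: Rational(-972263, 60) ≈ -16204.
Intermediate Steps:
Function('g')(F) = -2 (Function('g')(F) = Add(-4, 2) = -2)
S = Rational(-19, 60) (S = Mul(Add(-65, 103), Pow(Add(-54, -66), -1)) = Mul(38, Pow(-120, -1)) = Mul(38, Rational(-1, 120)) = Rational(-19, 60) ≈ -0.31667)
Add(-47734, Mul(257, Add(Add(Pow(Add(-6, -5), 2), Mul(-1, Function('g')(-6))), S))) = Add(-47734, Mul(257, Add(Add(Pow(Add(-6, -5), 2), Mul(-1, -2)), Rational(-19, 60)))) = Add(-47734, Mul(257, Add(Add(Pow(-11, 2), 2), Rational(-19, 60)))) = Add(-47734, Mul(257, Add(Add(121, 2), Rational(-19, 60)))) = Add(-47734, Mul(257, Add(123, Rational(-19, 60)))) = Add(-47734, Mul(257, Rational(7361, 60))) = Add(-47734, Rational(1891777, 60)) = Rational(-972263, 60)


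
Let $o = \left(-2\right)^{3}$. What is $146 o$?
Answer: $-1168$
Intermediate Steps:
$o = -8$
$146 o = 146 \left(-8\right) = -1168$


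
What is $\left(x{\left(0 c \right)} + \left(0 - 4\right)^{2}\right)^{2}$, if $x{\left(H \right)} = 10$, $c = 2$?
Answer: $676$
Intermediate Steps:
$\left(x{\left(0 c \right)} + \left(0 - 4\right)^{2}\right)^{2} = \left(10 + \left(0 - 4\right)^{2}\right)^{2} = \left(10 + \left(-4\right)^{2}\right)^{2} = \left(10 + 16\right)^{2} = 26^{2} = 676$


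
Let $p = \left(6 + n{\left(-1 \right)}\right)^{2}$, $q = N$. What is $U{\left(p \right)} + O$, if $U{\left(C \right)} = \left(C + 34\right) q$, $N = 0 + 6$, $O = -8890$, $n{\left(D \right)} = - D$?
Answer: $-8392$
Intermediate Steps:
$N = 6$
$q = 6$
$p = 49$ ($p = \left(6 - -1\right)^{2} = \left(6 + 1\right)^{2} = 7^{2} = 49$)
$U{\left(C \right)} = 204 + 6 C$ ($U{\left(C \right)} = \left(C + 34\right) 6 = \left(34 + C\right) 6 = 204 + 6 C$)
$U{\left(p \right)} + O = \left(204 + 6 \cdot 49\right) - 8890 = \left(204 + 294\right) - 8890 = 498 - 8890 = -8392$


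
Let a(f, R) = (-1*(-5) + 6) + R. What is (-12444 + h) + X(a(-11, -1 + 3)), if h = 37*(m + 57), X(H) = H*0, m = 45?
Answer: -8670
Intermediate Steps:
a(f, R) = 11 + R (a(f, R) = (5 + 6) + R = 11 + R)
X(H) = 0
h = 3774 (h = 37*(45 + 57) = 37*102 = 3774)
(-12444 + h) + X(a(-11, -1 + 3)) = (-12444 + 3774) + 0 = -8670 + 0 = -8670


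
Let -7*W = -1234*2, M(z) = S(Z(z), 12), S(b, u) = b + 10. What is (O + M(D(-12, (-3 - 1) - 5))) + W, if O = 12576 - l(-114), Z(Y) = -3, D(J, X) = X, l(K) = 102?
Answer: 89835/7 ≈ 12834.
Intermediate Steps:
S(b, u) = 10 + b
M(z) = 7 (M(z) = 10 - 3 = 7)
W = 2468/7 (W = -(-1234)*2/7 = -⅐*(-2468) = 2468/7 ≈ 352.57)
O = 12474 (O = 12576 - 1*102 = 12576 - 102 = 12474)
(O + M(D(-12, (-3 - 1) - 5))) + W = (12474 + 7) + 2468/7 = 12481 + 2468/7 = 89835/7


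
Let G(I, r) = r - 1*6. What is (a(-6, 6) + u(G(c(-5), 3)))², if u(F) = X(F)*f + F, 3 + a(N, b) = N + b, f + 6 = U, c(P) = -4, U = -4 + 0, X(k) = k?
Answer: 576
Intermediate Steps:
U = -4
f = -10 (f = -6 - 4 = -10)
G(I, r) = -6 + r (G(I, r) = r - 6 = -6 + r)
a(N, b) = -3 + N + b (a(N, b) = -3 + (N + b) = -3 + N + b)
u(F) = -9*F (u(F) = F*(-10) + F = -10*F + F = -9*F)
(a(-6, 6) + u(G(c(-5), 3)))² = ((-3 - 6 + 6) - 9*(-6 + 3))² = (-3 - 9*(-3))² = (-3 + 27)² = 24² = 576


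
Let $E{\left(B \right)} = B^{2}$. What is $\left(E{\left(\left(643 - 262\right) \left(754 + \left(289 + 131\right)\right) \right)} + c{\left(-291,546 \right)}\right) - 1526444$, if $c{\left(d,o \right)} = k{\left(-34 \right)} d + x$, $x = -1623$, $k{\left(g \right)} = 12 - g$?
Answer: $200070380983$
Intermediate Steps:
$c{\left(d,o \right)} = -1623 + 46 d$ ($c{\left(d,o \right)} = \left(12 - -34\right) d - 1623 = \left(12 + 34\right) d - 1623 = 46 d - 1623 = -1623 + 46 d$)
$\left(E{\left(\left(643 - 262\right) \left(754 + \left(289 + 131\right)\right) \right)} + c{\left(-291,546 \right)}\right) - 1526444 = \left(\left(\left(643 - 262\right) \left(754 + \left(289 + 131\right)\right)\right)^{2} + \left(-1623 + 46 \left(-291\right)\right)\right) - 1526444 = \left(\left(381 \left(754 + 420\right)\right)^{2} - 15009\right) - 1526444 = \left(\left(381 \cdot 1174\right)^{2} - 15009\right) - 1526444 = \left(447294^{2} - 15009\right) - 1526444 = \left(200071922436 - 15009\right) - 1526444 = 200071907427 - 1526444 = 200070380983$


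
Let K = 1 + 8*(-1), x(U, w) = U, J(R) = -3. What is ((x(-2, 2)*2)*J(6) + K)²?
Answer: 25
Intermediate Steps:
K = -7 (K = 1 - 8 = -7)
((x(-2, 2)*2)*J(6) + K)² = (-2*2*(-3) - 7)² = (-4*(-3) - 7)² = (12 - 7)² = 5² = 25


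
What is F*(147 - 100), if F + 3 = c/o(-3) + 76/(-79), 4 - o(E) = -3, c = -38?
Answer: -244071/553 ≈ -441.36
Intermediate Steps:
o(E) = 7 (o(E) = 4 - 1*(-3) = 4 + 3 = 7)
F = -5193/553 (F = -3 + (-38/7 + 76/(-79)) = -3 + (-38*⅐ + 76*(-1/79)) = -3 + (-38/7 - 76/79) = -3 - 3534/553 = -5193/553 ≈ -9.3906)
F*(147 - 100) = -5193*(147 - 100)/553 = -5193/553*47 = -244071/553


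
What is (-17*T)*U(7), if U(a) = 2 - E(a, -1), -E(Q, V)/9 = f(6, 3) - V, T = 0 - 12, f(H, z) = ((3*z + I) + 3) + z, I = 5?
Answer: 38964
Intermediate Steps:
f(H, z) = 8 + 4*z (f(H, z) = ((3*z + 5) + 3) + z = ((5 + 3*z) + 3) + z = (8 + 3*z) + z = 8 + 4*z)
T = -12
E(Q, V) = -180 + 9*V (E(Q, V) = -9*((8 + 4*3) - V) = -9*((8 + 12) - V) = -9*(20 - V) = -180 + 9*V)
U(a) = 191 (U(a) = 2 - (-180 + 9*(-1)) = 2 - (-180 - 9) = 2 - 1*(-189) = 2 + 189 = 191)
(-17*T)*U(7) = -17*(-12)*191 = 204*191 = 38964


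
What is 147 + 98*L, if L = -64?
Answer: -6125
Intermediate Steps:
147 + 98*L = 147 + 98*(-64) = 147 - 6272 = -6125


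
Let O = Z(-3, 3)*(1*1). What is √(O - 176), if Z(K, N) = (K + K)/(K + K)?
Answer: 5*I*√7 ≈ 13.229*I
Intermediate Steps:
Z(K, N) = 1 (Z(K, N) = (2*K)/((2*K)) = (2*K)*(1/(2*K)) = 1)
O = 1 (O = 1*(1*1) = 1*1 = 1)
√(O - 176) = √(1 - 176) = √(-175) = 5*I*√7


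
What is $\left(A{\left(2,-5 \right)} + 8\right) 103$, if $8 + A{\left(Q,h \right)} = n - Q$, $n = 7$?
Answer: $515$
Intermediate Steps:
$A{\left(Q,h \right)} = -1 - Q$ ($A{\left(Q,h \right)} = -8 - \left(-7 + Q\right) = -1 - Q$)
$\left(A{\left(2,-5 \right)} + 8\right) 103 = \left(\left(-1 - 2\right) + 8\right) 103 = \left(-3 + 8\right) 103 = 5 \cdot 103 = 515$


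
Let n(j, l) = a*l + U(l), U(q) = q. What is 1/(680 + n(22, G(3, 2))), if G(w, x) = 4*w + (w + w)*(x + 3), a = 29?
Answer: 1/1940 ≈ 0.00051546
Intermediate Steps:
G(w, x) = 4*w + 2*w*(3 + x) (G(w, x) = 4*w + (2*w)*(3 + x) = 4*w + 2*w*(3 + x))
n(j, l) = 30*l (n(j, l) = 29*l + l = 30*l)
1/(680 + n(22, G(3, 2))) = 1/(680 + 30*(2*3*(5 + 2))) = 1/(680 + 30*(2*3*7)) = 1/(680 + 30*42) = 1/(680 + 1260) = 1/1940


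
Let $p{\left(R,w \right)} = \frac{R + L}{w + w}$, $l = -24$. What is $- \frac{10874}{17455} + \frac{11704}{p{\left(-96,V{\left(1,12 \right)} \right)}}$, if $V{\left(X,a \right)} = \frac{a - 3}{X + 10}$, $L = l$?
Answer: $- \frac{2796692}{17455} \approx -160.22$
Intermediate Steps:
$L = -24$
$V{\left(X,a \right)} = \frac{-3 + a}{10 + X}$
$p{\left(R,w \right)} = \frac{-24 + R}{2 w}$ ($p{\left(R,w \right)} = \frac{R - 24}{w + w} = \frac{-24 + R}{2 w}$)
$- \frac{10874}{17455} + \frac{11704}{p{\left(-96,V{\left(1,12 \right)} \right)}} = - \frac{10874}{17455} + \frac{11704}{\frac{1}{2} \frac{1}{\frac{1}{10 + 1} \left(-3 + 12\right)} \left(-24 - 96\right)} = \left(-10874\right) \frac{1}{17455} + \frac{11704}{\frac{1}{2} \frac{1}{\frac{1}{11} \cdot 9} \left(-120\right)} = - \frac{10874}{17455} + \frac{11704}{\frac{1}{2} \frac{1}{\frac{1}{11} \cdot 9} \left(-120\right)} = - \frac{10874}{17455} + \frac{11704}{\frac{1}{2} \frac{1}{\frac{9}{11}} \left(-120\right)} = - \frac{10874}{17455} + \frac{11704}{\frac{1}{2} \cdot \frac{11}{9} \left(-120\right)} = - \frac{10874}{17455} + \frac{11704}{- \frac{220}{3}} = - \frac{10874}{17455} + 11704 \left(- \frac{3}{220}\right) = - \frac{10874}{17455} - \frac{798}{5} = - \frac{2796692}{17455}$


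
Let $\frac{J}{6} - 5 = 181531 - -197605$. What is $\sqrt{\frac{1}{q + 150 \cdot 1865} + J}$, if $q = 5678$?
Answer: $\frac{\sqrt{46332438623958773}}{142714} \approx 1508.3$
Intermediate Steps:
$J = 2274846$ ($J = 30 + 6 \left(181531 - -197605\right) = 30 + 6 \left(181531 + 197605\right) = 30 + 6 \cdot 379136 = 30 + 2274816 = 2274846$)
$\sqrt{\frac{1}{q + 150 \cdot 1865} + J} = \sqrt{\frac{1}{5678 + 150 \cdot 1865} + 2274846} = \sqrt{\frac{1}{5678 + 279750} + 2274846} = \sqrt{\frac{1}{285428} + 2274846} = \sqrt{\frac{649304744089}{285428}} = \frac{\sqrt{46332438623958773}}{142714}$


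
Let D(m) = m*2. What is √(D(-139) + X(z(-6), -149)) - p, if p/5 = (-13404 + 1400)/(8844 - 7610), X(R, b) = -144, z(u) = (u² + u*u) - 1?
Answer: 30010/617 + I*√422 ≈ 48.639 + 20.543*I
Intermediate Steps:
z(u) = -1 + 2*u² (z(u) = (u² + u²) - 1 = 2*u² - 1 = -1 + 2*u²)
D(m) = 2*m
p = -30010/617 (p = 5*((-13404 + 1400)/(8844 - 7610)) = 5*(-12004/1234) = 5*(-12004*1/1234) = 5*(-6002/617) = -30010/617 ≈ -48.639)
√(D(-139) + X(z(-6), -149)) - p = √(2*(-139) - 144) - 1*(-30010/617) = √(-278 - 144) + 30010/617 = √(-422) + 30010/617 = I*√422 + 30010/617 = 30010/617 + I*√422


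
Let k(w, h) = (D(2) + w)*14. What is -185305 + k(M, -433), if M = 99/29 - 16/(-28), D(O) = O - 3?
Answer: -5372633/29 ≈ -1.8526e+5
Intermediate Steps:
D(O) = -3 + O
M = 809/203 (M = 99*(1/29) - 16*(-1/28) = 99/29 + 4/7 = 809/203 ≈ 3.9852)
k(w, h) = -14 + 14*w (k(w, h) = ((-3 + 2) + w)*14 = (-1 + w)*14 = -14 + 14*w)
-185305 + k(M, -433) = -185305 + (-14 + 14*(809/203)) = -185305 + (-14 + 1618/29) = -185305 + 1212/29 = -5372633/29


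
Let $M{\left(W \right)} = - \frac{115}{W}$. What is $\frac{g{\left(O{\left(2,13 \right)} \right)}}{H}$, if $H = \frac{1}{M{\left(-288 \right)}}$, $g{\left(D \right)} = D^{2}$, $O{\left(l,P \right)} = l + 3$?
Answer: $\frac{2875}{288} \approx 9.9826$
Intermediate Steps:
$O{\left(l,P \right)} = 3 + l$
$H = \frac{288}{115}$ ($H = \frac{1}{\left(-115\right) \frac{1}{-288}} = \frac{1}{\left(-115\right) \left(- \frac{1}{288}\right)} = \frac{1}{\frac{115}{288}} = \frac{288}{115} \approx 2.5043$)
$\frac{g{\left(O{\left(2,13 \right)} \right)}}{H} = \frac{\left(3 + 2\right)^{2}}{\frac{288}{115}} = 5^{2} \cdot \frac{115}{288} = 25 \cdot \frac{115}{288} = \frac{2875}{288}$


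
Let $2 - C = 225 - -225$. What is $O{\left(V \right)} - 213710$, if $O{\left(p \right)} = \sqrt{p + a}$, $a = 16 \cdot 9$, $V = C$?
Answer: $-213710 + 4 i \sqrt{19} \approx -2.1371 \cdot 10^{5} + 17.436 i$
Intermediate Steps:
$C = -448$ ($C = 2 - \left(225 - -225\right) = 2 - \left(225 + 225\right) = 2 - 450 = -448$)
$V = -448$
$a = 144$
$O{\left(p \right)} = \sqrt{144 + p}$ ($O{\left(p \right)} = \sqrt{p + 144} = \sqrt{144 + p}$)
$O{\left(V \right)} - 213710 = \sqrt{144 - 448} - 213710 = \sqrt{-304} - 213710 = 4 i \sqrt{19} - 213710 = -213710 + 4 i \sqrt{19}$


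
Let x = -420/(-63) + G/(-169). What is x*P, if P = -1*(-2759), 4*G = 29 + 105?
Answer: 18096281/1014 ≈ 17846.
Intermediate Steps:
G = 67/2 (G = (29 + 105)/4 = (1/4)*134 = 67/2 ≈ 33.500)
P = 2759
x = 6559/1014 (x = -420/(-63) + (67/2)/(-169) = -420*(-1/63) + (67/2)*(-1/169) = 20/3 - 67/338 = 6559/1014 ≈ 6.4684)
x*P = (6559/1014)*2759 = 18096281/1014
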